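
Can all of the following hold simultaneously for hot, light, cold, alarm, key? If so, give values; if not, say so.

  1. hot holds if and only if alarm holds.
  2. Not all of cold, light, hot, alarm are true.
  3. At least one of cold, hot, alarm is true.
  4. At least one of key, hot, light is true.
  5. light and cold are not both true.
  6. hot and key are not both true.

hot=T; light=F; cold=T; alarm=T; key=F

  (1) hot=T, alarm=T — same ✓
  (2) {cold, light, hot, alarm}: 3/4 true — not all ✓
  (3) {cold, hot, alarm}: 3 true — at least one ✓
  (4) {key, hot, light}: 1 true — at least one ✓
  (5) light=F, cold=T — not both ✓
  (6) hot=T, key=F — not both ✓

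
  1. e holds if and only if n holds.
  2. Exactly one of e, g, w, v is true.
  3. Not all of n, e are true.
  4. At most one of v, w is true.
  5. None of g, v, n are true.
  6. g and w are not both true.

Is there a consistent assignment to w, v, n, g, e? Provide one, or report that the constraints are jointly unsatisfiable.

w=T, v=F, n=F, g=F, e=F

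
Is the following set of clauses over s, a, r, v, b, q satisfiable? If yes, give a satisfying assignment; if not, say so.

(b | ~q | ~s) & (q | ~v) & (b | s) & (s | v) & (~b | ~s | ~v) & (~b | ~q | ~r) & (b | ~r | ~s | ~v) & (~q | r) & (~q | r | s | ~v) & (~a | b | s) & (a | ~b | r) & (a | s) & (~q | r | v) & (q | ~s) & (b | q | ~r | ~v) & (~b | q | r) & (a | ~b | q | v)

The formula is unsatisfiable.

Case q = True:
  (~q | r) forces r = True.
  (~b | ~q | ~r) forces b = False.
  (b | ~q | ~s) forces s = False.
  Clause (b | s) is falsified — contradiction.
Case q = False:
  (q | ~v) forces v = False.
  (s | v) forces s = True.
  Clause (q | ~s) is falsified — contradiction.
Both cases fail, so the formula is unsatisfiable.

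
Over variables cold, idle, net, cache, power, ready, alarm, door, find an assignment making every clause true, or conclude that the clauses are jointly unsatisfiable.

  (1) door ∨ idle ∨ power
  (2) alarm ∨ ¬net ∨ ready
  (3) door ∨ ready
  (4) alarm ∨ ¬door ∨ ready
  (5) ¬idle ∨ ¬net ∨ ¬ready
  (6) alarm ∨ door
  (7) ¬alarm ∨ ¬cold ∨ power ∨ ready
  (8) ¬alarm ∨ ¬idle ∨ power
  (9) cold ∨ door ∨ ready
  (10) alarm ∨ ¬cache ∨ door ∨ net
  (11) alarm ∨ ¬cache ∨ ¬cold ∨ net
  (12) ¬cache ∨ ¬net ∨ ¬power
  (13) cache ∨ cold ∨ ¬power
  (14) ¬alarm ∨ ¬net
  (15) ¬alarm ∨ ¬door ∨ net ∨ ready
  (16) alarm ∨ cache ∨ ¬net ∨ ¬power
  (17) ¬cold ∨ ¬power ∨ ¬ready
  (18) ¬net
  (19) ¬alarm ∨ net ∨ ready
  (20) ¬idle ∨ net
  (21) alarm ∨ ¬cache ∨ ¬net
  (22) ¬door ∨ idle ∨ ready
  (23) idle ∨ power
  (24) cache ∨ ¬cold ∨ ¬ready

Unit clause (¬net) forces net = False.
In (¬idle ∨ net) only ¬idle is left, so idle = False.
In (idle ∨ power) only power is left, so power = True.
Try cold = True:
  (¬cold ∨ ¬power ∨ ¬ready) forces ready = False.
  (door ∨ ready) forces door = True.
  clause (¬door ∨ idle ∨ ready) is falsified — backtrack.
So cold = False.
  then (cache ∨ cold ∨ ¬power) forces cache = True.
Try ready = False:
  (door ∨ ready) forces door = True.
  clause (¬door ∨ idle ∨ ready) is falsified — backtrack.
So ready = True.
Set alarm = True.
Set door = True.
All clauses satisfied.

cold = False, idle = False, net = False, cache = True, power = True, ready = True, alarm = True, door = True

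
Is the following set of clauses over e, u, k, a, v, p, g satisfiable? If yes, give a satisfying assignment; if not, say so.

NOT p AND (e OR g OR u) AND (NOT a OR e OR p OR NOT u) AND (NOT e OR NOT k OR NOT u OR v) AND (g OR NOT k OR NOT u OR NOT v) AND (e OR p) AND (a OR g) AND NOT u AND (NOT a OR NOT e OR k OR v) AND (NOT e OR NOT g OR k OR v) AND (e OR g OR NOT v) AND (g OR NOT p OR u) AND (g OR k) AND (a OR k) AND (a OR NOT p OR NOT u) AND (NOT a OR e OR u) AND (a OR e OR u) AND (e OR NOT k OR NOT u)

Unit clause (NOT p) forces p = False.
In (e OR p) only e is left, so e = True.
Unit clause (NOT u) forces u = False.
Set k = True.
Set a = False.
  then (a OR g) forces g = True.
Set v = False.
All clauses satisfied.

e = True, u = False, k = True, a = False, v = False, p = False, g = True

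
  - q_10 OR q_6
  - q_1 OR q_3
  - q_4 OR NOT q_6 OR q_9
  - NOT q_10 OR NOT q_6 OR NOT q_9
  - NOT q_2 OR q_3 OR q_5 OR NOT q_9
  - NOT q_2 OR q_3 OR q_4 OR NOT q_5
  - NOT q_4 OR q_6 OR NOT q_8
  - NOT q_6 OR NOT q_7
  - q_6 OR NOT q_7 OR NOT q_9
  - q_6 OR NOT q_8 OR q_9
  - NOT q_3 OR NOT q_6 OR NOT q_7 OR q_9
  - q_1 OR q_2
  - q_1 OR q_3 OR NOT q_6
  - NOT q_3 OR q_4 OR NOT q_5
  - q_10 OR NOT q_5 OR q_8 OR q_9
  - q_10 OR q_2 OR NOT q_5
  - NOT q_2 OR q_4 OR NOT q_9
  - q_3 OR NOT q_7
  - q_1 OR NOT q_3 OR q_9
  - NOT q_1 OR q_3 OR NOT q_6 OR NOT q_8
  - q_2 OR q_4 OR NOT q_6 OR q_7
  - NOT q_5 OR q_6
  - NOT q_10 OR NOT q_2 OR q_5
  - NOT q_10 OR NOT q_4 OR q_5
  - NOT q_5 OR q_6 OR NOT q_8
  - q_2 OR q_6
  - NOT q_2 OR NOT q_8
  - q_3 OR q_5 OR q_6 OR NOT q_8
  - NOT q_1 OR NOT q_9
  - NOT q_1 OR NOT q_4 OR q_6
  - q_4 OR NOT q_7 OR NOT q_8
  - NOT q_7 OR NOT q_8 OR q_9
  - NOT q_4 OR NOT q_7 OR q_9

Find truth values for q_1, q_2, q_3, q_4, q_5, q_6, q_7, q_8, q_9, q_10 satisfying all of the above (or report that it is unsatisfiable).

q_1 = False, q_2 = True, q_3 = True, q_4 = True, q_5 = True, q_6 = True, q_7 = False, q_8 = False, q_9 = True, q_10 = False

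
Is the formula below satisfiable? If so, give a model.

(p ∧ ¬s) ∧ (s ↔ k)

s=F, k=F, p=T

  p ∧ ¬s = True
    ¬s = True
  s ↔ k = True
Both conjuncts True, so the formula holds.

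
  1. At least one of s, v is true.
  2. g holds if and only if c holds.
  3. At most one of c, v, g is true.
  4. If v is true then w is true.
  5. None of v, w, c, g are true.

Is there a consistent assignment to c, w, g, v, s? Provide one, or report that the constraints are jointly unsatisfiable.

c = False, w = False, g = False, v = False, s = True

  (1) {s, v}: 1 true — at least one ✓
  (2) g=F, c=F — same ✓
  (3) {c, v, g}: 0 true — at most one ✓
  (4) v=F ⇒ w: vacuous ✓
  (5) {v, w, c, g}: 0 true — none ✓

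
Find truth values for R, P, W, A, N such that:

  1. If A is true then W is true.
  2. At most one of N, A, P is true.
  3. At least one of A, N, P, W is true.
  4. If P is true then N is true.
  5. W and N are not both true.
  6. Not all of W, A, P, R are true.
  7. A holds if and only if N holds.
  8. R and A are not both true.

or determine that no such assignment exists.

R = False, P = False, W = True, A = False, N = False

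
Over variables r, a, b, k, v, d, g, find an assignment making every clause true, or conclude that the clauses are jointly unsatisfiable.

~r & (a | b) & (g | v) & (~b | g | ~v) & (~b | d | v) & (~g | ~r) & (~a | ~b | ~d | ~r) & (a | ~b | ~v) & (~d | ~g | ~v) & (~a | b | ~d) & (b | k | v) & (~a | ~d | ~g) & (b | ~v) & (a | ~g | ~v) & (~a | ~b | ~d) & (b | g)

r = False; a = True; b = False; k = True; v = False; d = False; g = True

Unit clause (~r) forces r = False.
Set a = True.
Set b = False.
  then (~a | b | ~d) forces d = False.
  then (b | ~v) forces v = False.
  then (b | g) forces g = True.
  then (b | k | v) forces k = True.
All clauses satisfied.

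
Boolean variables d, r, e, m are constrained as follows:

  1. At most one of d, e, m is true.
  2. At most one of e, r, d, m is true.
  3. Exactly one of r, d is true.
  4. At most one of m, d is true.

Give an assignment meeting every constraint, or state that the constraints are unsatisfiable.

d = False, r = True, e = False, m = False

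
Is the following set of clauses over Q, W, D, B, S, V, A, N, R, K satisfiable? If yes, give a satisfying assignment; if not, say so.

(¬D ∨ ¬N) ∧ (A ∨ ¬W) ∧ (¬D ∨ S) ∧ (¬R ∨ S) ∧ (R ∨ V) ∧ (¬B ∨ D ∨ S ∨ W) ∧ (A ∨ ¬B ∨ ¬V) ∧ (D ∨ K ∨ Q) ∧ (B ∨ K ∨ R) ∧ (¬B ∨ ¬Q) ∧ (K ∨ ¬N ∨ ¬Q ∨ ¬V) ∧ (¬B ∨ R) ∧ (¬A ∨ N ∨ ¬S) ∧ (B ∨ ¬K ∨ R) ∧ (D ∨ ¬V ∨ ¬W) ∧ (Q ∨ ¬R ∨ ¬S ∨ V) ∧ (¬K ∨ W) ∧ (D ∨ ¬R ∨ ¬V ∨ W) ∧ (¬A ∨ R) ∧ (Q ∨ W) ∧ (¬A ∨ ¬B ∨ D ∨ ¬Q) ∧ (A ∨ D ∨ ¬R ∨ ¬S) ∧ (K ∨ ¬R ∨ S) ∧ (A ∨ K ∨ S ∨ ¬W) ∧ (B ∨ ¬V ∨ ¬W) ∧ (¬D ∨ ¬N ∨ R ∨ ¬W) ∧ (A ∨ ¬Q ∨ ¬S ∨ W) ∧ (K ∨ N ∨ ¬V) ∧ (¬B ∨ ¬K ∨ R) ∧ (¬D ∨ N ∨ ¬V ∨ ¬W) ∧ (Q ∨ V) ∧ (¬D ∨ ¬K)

Q: True; W: True; D: False; B: False; S: True; V: False; A: True; N: True; R: True; K: False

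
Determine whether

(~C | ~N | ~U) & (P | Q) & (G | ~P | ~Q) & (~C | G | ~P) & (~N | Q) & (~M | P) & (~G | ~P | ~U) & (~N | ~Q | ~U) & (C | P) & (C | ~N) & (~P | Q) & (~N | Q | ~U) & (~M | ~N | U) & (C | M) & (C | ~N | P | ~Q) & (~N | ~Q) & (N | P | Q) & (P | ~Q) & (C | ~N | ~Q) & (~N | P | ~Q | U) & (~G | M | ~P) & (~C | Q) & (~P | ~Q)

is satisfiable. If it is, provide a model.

Case P = True:
  (~P | Q) forces Q = True.
  Clause (~P | ~Q) is falsified — contradiction.
Case P = False:
  (P | Q) forces Q = True.
  Clause (P | ~Q) is falsified — contradiction.
Both cases fail, so the formula is unsatisfiable.

Unsatisfiable — no assignment works.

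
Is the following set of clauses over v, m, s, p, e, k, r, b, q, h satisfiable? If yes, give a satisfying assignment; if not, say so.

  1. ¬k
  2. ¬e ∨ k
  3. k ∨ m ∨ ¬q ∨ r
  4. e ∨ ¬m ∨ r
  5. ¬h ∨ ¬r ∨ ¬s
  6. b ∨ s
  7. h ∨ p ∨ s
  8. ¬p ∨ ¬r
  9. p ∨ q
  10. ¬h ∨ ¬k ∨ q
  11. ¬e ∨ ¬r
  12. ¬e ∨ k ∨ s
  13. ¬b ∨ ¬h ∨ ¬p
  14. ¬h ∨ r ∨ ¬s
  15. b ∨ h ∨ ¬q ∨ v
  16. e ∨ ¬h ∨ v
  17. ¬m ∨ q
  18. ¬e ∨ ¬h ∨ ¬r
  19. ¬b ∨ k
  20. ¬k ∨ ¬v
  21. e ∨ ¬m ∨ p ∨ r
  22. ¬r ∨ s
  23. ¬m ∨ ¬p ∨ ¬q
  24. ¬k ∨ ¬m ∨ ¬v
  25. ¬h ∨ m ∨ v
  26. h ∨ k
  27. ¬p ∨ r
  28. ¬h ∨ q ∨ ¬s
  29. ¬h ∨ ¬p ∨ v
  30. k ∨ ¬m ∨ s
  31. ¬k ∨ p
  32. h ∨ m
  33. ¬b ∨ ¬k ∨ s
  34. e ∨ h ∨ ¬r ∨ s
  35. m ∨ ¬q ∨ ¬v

Case k = True:
  Clause (¬k) is falsified — contradiction.
Case k = False:
  (¬e ∨ k) forces e = False.
  (¬b ∨ k) forces b = False.
  (b ∨ s) forces s = True.
  (h ∨ k) forces h = True.
  (¬h ∨ ¬r ∨ ¬s) forces r = False.
  Clause (¬h ∨ r ∨ ¬s) is falsified — contradiction.
Both cases fail, so the formula is unsatisfiable.

Unsatisfiable — no assignment works.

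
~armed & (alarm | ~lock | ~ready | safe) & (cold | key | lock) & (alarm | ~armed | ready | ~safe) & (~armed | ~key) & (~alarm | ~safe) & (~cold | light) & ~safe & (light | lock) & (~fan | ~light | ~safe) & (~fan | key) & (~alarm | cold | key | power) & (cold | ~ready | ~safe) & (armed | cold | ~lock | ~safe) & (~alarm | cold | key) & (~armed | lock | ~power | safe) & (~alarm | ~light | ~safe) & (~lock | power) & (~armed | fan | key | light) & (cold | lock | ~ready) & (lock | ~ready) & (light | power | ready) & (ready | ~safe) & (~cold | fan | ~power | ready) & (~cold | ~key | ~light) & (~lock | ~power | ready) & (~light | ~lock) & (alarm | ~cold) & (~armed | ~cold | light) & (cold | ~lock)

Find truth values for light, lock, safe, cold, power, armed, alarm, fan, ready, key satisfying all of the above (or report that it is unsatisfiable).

Unit clause (~armed) forces armed = False.
Unit clause (~safe) forces safe = False.
Set light = True.
  then (~light | ~lock) forces lock = False.
  then (lock | ~ready) forces ready = False.
Set cold = False.
  then (cold | key | lock) forces key = True.
Set power = False.
Set alarm = True.
Set fan = False.
All clauses satisfied.

light = True, lock = False, safe = False, cold = False, power = False, armed = False, alarm = True, fan = False, ready = False, key = True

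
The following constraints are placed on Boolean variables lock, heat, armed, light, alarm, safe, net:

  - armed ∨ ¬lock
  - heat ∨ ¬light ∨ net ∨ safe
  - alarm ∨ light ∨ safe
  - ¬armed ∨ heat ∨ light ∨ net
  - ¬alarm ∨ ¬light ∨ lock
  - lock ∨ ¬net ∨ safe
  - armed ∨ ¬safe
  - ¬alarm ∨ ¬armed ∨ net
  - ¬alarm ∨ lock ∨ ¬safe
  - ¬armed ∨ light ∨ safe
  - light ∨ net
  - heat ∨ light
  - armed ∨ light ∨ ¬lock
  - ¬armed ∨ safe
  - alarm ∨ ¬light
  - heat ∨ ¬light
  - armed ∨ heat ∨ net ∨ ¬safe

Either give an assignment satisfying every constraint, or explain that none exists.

lock=T; heat=T; armed=T; light=F; alarm=F; safe=T; net=T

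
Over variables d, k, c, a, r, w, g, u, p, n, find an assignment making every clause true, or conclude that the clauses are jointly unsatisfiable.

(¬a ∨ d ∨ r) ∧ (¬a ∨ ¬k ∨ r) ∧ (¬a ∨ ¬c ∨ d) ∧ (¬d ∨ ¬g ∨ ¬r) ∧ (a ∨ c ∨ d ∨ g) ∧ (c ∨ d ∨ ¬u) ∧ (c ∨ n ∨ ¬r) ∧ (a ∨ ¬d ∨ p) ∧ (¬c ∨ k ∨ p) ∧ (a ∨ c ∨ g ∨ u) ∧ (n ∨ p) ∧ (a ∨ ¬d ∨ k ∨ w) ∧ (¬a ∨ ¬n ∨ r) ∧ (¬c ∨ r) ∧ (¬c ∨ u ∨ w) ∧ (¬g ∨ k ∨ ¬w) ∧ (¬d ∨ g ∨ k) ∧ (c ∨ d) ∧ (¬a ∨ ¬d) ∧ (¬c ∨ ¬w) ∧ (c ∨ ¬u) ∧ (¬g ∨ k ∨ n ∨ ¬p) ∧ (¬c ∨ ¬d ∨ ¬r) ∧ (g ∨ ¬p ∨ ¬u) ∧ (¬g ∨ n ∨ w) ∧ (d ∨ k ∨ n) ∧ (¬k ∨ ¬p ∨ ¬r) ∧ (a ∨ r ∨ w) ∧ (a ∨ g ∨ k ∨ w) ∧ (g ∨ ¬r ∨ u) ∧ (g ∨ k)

Set d = False.
  then (c ∨ d) forces c = True.
  then (¬c ∨ ¬w) forces w = False.
  then (¬a ∨ ¬c ∨ d) forces a = False.
  then (¬c ∨ r) forces r = True.
  then (¬c ∨ u ∨ w) forces u = True.
Set k = False.
  then (¬c ∨ k ∨ p) forces p = True.
  then (g ∨ ¬p ∨ ¬u) forces g = True.
  then (¬g ∨ n ∨ w) forces n = True.
All clauses satisfied.

d = False, k = False, c = True, a = False, r = True, w = False, g = True, u = True, p = True, n = True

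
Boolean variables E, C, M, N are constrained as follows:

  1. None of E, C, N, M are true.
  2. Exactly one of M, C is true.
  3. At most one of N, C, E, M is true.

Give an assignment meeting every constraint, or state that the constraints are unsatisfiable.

UNSATISFIABLE

Case M = True:
  Constraint (1) is violated (M=T) — contradiction.
Case M = False:
  (1) forces E = False.
  (1) forces C = False.
  Constraint (2) is violated (M=F, C=F) — contradiction.
Both cases fail — unsatisfiable.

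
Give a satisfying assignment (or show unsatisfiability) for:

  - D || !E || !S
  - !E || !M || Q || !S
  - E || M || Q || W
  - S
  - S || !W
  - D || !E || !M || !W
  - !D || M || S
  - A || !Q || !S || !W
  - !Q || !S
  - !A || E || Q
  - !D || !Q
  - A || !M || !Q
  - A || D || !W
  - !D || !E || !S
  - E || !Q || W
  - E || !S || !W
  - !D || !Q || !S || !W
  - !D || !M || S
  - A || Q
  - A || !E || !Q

Unsatisfiable

Case S = True:
  (!Q || !S) forces Q = False.
  (A || Q) forces A = True.
  (!A || E || Q) forces E = True.
  (D || !E || !S) forces D = True.
  Clause (!D || !E || !S) is falsified — contradiction.
Case S = False:
  Clause (S) is falsified — contradiction.
Both cases fail, so the formula is unsatisfiable.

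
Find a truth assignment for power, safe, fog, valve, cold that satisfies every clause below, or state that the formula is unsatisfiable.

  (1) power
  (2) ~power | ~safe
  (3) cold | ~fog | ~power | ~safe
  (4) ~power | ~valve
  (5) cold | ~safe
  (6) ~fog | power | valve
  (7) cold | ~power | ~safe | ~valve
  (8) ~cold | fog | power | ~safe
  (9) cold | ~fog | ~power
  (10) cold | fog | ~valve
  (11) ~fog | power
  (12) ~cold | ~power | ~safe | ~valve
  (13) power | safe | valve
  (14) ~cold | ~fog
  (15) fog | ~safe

Unit clause (power) forces power = True.
In (~power | ~safe) only ~safe is left, so safe = False.
In (~power | ~valve) only ~valve is left, so valve = False.
Try fog = True:
  (cold | ~fog | ~power) forces cold = True.
  clause (~cold | ~fog) is falsified — backtrack.
So fog = False.
Set cold = True.
All clauses satisfied.

power: True; safe: False; fog: False; valve: False; cold: True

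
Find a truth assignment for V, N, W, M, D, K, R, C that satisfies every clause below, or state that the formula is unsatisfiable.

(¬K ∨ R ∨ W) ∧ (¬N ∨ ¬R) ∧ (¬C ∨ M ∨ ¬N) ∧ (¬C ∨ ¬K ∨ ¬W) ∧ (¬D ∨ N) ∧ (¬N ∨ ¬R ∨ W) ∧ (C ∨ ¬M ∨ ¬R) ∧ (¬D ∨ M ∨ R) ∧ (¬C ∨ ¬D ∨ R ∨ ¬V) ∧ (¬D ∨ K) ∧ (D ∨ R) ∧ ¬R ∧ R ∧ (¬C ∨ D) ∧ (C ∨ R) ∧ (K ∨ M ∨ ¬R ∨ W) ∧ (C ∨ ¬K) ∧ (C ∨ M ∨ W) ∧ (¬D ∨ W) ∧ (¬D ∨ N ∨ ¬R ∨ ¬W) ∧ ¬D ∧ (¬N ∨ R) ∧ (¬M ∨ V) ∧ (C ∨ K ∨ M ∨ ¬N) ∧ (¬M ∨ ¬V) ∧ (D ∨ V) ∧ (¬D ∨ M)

Unsatisfiable — no assignment works.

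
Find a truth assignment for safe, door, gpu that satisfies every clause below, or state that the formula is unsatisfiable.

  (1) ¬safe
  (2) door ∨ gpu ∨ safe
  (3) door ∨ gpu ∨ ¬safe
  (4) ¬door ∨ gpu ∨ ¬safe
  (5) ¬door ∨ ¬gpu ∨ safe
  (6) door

safe = False; door = True; gpu = False

Unit clause (¬safe) forces safe = False.
Unit clause (door) forces door = True.
In (¬door ∨ ¬gpu ∨ safe) only ¬gpu is left, so gpu = False.
All clauses satisfied.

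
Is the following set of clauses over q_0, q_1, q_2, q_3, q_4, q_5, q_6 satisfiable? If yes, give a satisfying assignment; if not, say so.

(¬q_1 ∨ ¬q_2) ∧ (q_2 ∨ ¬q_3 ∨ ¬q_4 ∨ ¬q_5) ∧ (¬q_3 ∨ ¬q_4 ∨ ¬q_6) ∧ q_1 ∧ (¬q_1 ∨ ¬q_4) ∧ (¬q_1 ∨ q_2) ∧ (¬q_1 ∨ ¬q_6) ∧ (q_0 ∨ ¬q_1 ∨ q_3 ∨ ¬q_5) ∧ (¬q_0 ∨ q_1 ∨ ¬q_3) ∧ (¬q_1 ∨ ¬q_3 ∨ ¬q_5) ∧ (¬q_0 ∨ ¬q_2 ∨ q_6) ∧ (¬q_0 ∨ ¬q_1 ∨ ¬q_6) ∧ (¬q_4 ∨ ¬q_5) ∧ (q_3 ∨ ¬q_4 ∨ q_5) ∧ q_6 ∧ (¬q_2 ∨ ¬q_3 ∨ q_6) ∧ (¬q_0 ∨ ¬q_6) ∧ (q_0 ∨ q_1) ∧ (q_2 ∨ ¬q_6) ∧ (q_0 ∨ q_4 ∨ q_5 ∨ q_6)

UNSATISFIABLE

Case q_1 = True:
  (¬q_1 ∨ ¬q_2) forces q_2 = False.
  Clause (¬q_1 ∨ q_2) is falsified — contradiction.
Case q_1 = False:
  Clause (q_1) is falsified — contradiction.
Both cases fail, so the formula is unsatisfiable.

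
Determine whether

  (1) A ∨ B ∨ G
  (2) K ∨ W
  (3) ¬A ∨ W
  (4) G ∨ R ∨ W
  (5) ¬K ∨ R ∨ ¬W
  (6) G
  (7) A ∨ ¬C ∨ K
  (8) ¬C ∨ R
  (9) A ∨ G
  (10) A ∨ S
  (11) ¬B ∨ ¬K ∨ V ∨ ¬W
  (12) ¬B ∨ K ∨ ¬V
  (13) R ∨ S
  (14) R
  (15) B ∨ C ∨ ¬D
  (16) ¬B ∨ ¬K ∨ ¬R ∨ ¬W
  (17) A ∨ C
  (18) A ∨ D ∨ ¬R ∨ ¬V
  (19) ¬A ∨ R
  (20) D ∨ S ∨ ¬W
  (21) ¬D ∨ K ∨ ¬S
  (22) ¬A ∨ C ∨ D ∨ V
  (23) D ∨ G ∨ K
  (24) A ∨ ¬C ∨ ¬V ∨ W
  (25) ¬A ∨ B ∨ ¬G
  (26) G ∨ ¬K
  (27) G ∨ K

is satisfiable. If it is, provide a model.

G = True, R = True, C = True, D = True, V = False, W = False, K = True, B = True, A = False, S = True

Unit clause (G) forces G = True.
Unit clause (R) forces R = True.
Set C = True.
Set D = True.
Set V = False.
Set W = False.
  then (K ∨ W) forces K = True.
  then (¬A ∨ W) forces A = False.
  then (A ∨ S) forces S = True.
Set B = True.
All clauses satisfied.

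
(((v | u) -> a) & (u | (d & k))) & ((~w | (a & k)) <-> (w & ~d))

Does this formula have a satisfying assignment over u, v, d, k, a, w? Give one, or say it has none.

u=T; v=F; d=T; k=F; a=T; w=T

  ((v | u) -> a) & (u | (d & k)) = True
    (v | u) -> a = True
      v | u = True
    u | (d & k) = True
      d & k = False
  (~w | (a & k)) <-> (w & ~d) = True
    ~w | (a & k) = False
      ~w = False
      a & k = False
    w & ~d = False
      ~d = False
Both conjuncts True, so the formula holds.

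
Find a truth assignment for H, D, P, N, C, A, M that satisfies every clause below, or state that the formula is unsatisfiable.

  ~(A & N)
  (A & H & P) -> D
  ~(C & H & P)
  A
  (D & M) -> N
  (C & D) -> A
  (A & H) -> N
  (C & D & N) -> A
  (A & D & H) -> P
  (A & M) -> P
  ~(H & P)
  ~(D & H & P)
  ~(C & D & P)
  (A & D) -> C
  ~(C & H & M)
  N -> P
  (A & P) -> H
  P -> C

Unit clause (A) forces A = True.
In (~A | ~N) only ~N is left, so N = False.
In (~A | ~H | N) only ~H is left, so H = False.
In (~A | H | ~P) only ~P is left, so P = False.
In (~A | ~M | P) only ~M is left, so M = False.
Set D = False.
Set C = True.
All clauses satisfied.

H = False, D = False, P = False, N = False, C = True, A = True, M = False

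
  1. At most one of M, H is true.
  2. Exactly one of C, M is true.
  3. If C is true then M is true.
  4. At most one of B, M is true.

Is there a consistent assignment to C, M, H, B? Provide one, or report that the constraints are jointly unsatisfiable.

C: False; M: True; H: False; B: False

  (1) {M, H}: 1 true — at most one ✓
  (2) {C, M}: 1 true — exactly one ✓
  (3) C=F ⇒ M: vacuous ✓
  (4) {B, M}: 1 true — at most one ✓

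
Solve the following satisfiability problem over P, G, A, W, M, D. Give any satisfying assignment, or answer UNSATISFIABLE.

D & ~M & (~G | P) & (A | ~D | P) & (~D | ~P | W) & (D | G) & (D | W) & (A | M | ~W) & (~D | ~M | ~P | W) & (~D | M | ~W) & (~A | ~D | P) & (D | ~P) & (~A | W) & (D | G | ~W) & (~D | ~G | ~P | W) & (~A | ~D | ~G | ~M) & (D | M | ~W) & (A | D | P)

Unsatisfiable — no assignment works.

Case M = True:
  Clause (~M) is falsified — contradiction.
Case M = False:
  (D) forces D = True.
  (~D | M | ~W) forces W = False.
  (~D | ~P | W) forces P = False.
  (~G | P) forces G = False.
  (A | ~D | P) forces A = True.
  Clause (~A | ~D | P) is falsified — contradiction.
Both cases fail, so the formula is unsatisfiable.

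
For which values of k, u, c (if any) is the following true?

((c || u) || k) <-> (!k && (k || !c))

k: False, u: True, c: False

  ((c || u) || k) <-> (!k && (k || !c)) = True
    (c || u) || k = True
      c || u = True
    !k && (k || !c) = True
      !k = True
      k || !c = True
        !c = True
The formula evaluates to True.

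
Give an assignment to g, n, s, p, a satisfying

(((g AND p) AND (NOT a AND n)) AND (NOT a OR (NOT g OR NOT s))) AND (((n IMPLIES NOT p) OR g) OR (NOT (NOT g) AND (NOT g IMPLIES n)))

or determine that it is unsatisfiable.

g = True, n = True, s = False, p = True, a = False

  ((g AND p) AND (NOT a AND n)) AND (NOT a OR (NOT g OR NOT s)) = True
    (g AND p) AND (NOT a AND n) = True
      g AND p = True
      NOT a AND n = True
        NOT a = True
    NOT a OR (NOT g OR NOT s) = True
      NOT a = True
      NOT g OR NOT s = True
        NOT g = False
        NOT s = True
  ((n IMPLIES NOT p) OR g) OR (NOT (NOT g) AND (NOT g IMPLIES n)) = True
    (n IMPLIES NOT p) OR g = True
      n IMPLIES NOT p = False
        NOT p = False
    NOT (NOT g) AND (NOT g IMPLIES n) = True
      NOT (NOT g) = True
        NOT g = False
      NOT g IMPLIES n = True
        NOT g = False
Both conjuncts True, so the formula holds.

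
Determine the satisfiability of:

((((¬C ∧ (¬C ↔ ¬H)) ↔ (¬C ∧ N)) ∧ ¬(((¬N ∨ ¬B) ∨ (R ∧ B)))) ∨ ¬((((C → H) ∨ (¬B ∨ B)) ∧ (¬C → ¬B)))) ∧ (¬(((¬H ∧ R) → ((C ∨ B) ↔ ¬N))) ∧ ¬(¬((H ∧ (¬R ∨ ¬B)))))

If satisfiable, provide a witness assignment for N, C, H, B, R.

Case H = True: the conjunct ¬(((¬H ∧ R) → ((C ∨ B) ↔ ¬N))) becomes ¬((False → ((C ∨ B) ↔ ¬N))) = False.
Case H = False: the conjunct ¬(¬((H ∧ (¬R ∨ ¬B)))) becomes ¬(¬False) = False.
Both cases fail — unsatisfiable.

The formula is unsatisfiable.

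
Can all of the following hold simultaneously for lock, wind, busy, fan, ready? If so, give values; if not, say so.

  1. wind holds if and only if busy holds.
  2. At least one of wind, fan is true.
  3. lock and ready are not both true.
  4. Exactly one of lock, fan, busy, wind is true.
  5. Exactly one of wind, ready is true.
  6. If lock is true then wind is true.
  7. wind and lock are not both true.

lock=F, wind=F, busy=F, fan=T, ready=T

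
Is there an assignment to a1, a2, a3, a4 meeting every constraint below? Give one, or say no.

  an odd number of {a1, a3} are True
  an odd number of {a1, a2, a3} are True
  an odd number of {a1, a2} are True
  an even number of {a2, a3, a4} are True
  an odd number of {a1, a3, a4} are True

a1: True, a2: False, a3: False, a4: False

{a1, a3}: 1 true → odd ✓
{a1, a2, a3}: 1 true → odd ✓
{a1, a2}: 1 true → odd ✓
{a2, a3, a4}: 0 true → even ✓
{a1, a3, a4}: 1 true → odd ✓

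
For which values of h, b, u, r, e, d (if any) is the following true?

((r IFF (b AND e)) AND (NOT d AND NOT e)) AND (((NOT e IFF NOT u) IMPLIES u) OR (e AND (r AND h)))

h = False; b = False; u = True; r = False; e = False; d = False

  (r IFF (b AND e)) AND (NOT d AND NOT e) = True
    r IFF (b AND e) = True
      b AND e = False
    NOT d AND NOT e = True
      NOT d = True
      NOT e = True
  ((NOT e IFF NOT u) IMPLIES u) OR (e AND (r AND h)) = True
    (NOT e IFF NOT u) IMPLIES u = True
      NOT e IFF NOT u = False
        NOT e = True
        NOT u = False
    e AND (r AND h) = False
      r AND h = False
Both conjuncts True, so the formula holds.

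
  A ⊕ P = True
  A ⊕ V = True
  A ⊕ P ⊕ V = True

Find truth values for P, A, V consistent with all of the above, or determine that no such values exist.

P=F, A=T, V=F

A ⊕ P = T ⊕ F = True ✓
A ⊕ V = T ⊕ F = True ✓
A ⊕ P ⊕ V = T ⊕ F ⊕ F = True ✓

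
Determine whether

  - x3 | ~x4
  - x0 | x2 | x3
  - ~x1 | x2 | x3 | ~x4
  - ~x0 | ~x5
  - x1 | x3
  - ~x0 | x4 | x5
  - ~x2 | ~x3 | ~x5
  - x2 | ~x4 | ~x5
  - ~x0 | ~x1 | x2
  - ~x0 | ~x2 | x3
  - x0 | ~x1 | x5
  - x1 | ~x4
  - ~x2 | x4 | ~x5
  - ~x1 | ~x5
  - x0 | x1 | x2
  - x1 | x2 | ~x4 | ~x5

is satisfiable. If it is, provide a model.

x0=F, x1=F, x2=T, x3=T, x4=F, x5=F

Set x0 = False.
Try x1 = True:
  (x0 | ~x1 | x5) forces x5 = True.
  clause (~x1 | ~x5) is falsified — backtrack.
So x1 = False.
  then (x1 | x3) forces x3 = True.
  then (x1 | ~x4) forces x4 = False.
  then (x0 | x1 | x2) forces x2 = True.
  then (~x2 | ~x3 | ~x5) forces x5 = False.
All clauses satisfied.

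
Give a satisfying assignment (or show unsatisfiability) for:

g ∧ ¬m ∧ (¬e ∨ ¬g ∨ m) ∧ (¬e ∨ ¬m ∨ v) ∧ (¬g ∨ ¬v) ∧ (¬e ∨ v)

e: False, v: False, g: True, m: False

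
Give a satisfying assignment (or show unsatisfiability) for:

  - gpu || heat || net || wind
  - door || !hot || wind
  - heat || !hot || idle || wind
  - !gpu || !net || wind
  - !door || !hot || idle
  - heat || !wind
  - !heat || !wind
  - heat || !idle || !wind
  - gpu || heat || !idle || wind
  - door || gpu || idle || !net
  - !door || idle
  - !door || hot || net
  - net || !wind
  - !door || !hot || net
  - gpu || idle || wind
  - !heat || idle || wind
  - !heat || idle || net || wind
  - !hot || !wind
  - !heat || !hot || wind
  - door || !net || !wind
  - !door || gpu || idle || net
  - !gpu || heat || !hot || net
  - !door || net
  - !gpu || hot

Try gpu = True:
  (!gpu || hot) forces hot = True.
  (!hot || !wind) forces wind = False.
  (door || !hot || wind) forces door = True.
  (!gpu || !net || wind) forces net = False.
  clause (!door || !hot || net) is falsified — backtrack.
So gpu = False.
Set door = True.
  then (!door || idle) forces idle = True.
  then (!door || net) forces net = True.
Try hot = True:
  (!hot || !wind) forces wind = False.
  (gpu || heat || !idle || wind) forces heat = True.
  clause (!heat || !hot || wind) is falsified — backtrack.
So hot = False.
Set wind = False.
  then (gpu || heat || !idle || wind) forces heat = True.
All clauses satisfied.

gpu = False, door = True, net = True, hot = False, wind = False, idle = True, heat = True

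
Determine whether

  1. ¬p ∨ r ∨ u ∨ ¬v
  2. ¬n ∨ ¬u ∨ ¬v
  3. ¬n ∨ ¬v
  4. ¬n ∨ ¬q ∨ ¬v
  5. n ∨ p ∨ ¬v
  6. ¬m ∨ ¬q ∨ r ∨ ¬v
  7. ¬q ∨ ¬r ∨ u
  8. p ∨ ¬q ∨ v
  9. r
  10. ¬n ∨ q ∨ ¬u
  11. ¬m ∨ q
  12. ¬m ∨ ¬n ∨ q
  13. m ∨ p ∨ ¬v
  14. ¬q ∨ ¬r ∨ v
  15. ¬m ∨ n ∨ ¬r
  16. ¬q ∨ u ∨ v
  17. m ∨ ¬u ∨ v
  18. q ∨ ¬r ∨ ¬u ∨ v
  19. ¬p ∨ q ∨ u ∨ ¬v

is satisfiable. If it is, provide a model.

r = True, q = False, n = True, v = False, m = False, p = True, u = False

Unit clause (r) forces r = True.
Set q = False.
  then (¬m ∨ q) forces m = False.
Set n = True.
  then (¬n ∨ ¬v) forces v = False.
  then (¬n ∨ q ∨ ¬u) forces u = False.
Set p = True.
All clauses satisfied.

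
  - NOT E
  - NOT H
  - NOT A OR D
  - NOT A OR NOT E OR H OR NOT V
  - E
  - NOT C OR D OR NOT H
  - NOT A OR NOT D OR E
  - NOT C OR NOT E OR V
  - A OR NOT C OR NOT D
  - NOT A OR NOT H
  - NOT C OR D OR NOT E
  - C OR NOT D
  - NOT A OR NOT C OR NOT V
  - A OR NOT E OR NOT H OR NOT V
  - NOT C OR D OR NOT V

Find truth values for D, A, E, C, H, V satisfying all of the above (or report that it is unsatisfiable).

Case E = True:
  Clause (NOT E) is falsified — contradiction.
Case E = False:
  Clause (E) is falsified — contradiction.
Both cases fail, so the formula is unsatisfiable.

No satisfying assignment exists.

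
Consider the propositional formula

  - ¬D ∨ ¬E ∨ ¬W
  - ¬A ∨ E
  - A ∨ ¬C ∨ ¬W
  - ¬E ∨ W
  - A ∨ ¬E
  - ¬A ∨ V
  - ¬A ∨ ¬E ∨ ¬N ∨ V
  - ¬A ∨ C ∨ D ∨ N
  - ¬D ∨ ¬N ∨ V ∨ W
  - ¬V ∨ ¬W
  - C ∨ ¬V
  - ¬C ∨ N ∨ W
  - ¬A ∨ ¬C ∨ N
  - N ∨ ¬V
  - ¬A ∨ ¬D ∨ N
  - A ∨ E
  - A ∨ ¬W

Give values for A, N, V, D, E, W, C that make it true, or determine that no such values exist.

Unsatisfiable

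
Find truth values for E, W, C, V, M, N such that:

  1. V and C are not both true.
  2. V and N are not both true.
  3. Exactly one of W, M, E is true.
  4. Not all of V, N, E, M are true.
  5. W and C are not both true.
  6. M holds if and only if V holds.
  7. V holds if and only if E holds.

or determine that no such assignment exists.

E = False; W = True; C = False; V = False; M = False; N = False

  (1) V=F, C=F — not both ✓
  (2) V=F, N=F — not both ✓
  (3) {W, M, E}: 1 true — exactly one ✓
  (4) {V, N, E, M}: 0/4 true — not all ✓
  (5) W=T, C=F — not both ✓
  (6) M=F, V=F — same ✓
  (7) V=F, E=F — same ✓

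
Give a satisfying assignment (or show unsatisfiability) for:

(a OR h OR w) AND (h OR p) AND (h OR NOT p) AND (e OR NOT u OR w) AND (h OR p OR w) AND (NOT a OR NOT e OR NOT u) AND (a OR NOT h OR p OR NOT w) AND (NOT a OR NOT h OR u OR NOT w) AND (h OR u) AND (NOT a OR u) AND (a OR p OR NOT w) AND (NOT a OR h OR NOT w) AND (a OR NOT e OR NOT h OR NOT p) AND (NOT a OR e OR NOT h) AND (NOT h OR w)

w = True, u = False, a = False, e = False, p = True, h = True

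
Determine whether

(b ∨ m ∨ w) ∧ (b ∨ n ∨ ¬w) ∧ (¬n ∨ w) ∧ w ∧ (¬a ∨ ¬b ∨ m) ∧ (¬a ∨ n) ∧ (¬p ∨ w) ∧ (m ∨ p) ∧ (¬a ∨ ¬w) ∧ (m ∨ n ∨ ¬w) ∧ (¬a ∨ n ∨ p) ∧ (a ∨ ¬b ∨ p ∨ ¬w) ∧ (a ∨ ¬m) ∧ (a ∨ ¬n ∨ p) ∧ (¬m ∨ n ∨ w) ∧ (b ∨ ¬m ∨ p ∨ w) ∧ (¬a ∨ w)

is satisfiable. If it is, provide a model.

n: True, w: True, a: False, b: True, p: True, m: False

Unit clause (w) forces w = True.
In (¬a ∨ ¬w) only ¬a is left, so a = False.
In (a ∨ ¬m) only ¬m is left, so m = False.
In (m ∨ p) only p is left, so p = True.
In (m ∨ n ∨ ¬w) only n is left, so n = True.
Set b = True.
All clauses satisfied.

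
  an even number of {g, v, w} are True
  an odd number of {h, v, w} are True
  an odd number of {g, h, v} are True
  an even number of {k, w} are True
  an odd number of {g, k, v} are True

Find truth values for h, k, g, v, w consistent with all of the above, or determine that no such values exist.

Adding constraints 1, 4, 5 mod 2: every variable appears an even number of times on the left, so the left side is 0.
But the right sides sum to 1 (mod 2). 0 ≠ 1 — the system is inconsistent.

Unsatisfiable — no assignment works.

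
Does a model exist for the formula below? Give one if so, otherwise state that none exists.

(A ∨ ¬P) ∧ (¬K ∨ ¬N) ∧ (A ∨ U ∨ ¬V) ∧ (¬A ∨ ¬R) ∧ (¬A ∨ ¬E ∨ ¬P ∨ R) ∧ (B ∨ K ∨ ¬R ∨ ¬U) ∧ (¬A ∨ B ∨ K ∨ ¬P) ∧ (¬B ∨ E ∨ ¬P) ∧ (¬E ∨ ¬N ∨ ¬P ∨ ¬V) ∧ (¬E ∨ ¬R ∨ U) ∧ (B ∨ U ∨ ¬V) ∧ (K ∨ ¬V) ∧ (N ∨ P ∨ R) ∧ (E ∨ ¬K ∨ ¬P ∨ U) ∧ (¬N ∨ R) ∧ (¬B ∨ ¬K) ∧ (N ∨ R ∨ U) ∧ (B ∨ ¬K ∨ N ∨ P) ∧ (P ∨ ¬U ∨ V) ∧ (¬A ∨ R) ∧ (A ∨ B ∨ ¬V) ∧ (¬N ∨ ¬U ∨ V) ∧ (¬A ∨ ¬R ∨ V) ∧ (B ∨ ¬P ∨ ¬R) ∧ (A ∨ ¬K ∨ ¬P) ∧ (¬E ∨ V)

Set E = False.
Set B = False.
Set U = False.
  then (B ∨ U ∨ ¬V) forces V = False.
Try A = True:
  (¬A ∨ ¬R) forces R = False.
  clause (¬A ∨ R) is falsified — backtrack.
So A = False.
  then (A ∨ ¬P) forces P = False.
Set N = True.
  then (¬K ∨ ¬N) forces K = False.
  then (¬N ∨ R) forces R = True.
All clauses satisfied.

E = False; B = False; U = False; A = False; N = True; V = False; K = False; P = False; R = True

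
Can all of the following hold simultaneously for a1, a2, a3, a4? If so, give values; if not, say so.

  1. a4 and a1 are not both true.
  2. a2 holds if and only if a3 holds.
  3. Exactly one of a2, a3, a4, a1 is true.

a1 = False, a2 = False, a3 = False, a4 = True

  (1) a4=T, a1=F — not both ✓
  (2) a2=F, a3=F — same ✓
  (3) {a2, a3, a4, a1}: 1 true — exactly one ✓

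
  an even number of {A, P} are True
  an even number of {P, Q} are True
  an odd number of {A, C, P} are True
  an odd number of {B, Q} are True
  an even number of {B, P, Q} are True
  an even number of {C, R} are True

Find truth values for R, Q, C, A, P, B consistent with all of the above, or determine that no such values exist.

R=T; Q=T; C=T; A=T; P=T; B=F

{A, P}: 2 true → even ✓
{P, Q}: 2 true → even ✓
{A, C, P}: 3 true → odd ✓
{B, Q}: 1 true → odd ✓
{B, P, Q}: 2 true → even ✓
{C, R}: 2 true → even ✓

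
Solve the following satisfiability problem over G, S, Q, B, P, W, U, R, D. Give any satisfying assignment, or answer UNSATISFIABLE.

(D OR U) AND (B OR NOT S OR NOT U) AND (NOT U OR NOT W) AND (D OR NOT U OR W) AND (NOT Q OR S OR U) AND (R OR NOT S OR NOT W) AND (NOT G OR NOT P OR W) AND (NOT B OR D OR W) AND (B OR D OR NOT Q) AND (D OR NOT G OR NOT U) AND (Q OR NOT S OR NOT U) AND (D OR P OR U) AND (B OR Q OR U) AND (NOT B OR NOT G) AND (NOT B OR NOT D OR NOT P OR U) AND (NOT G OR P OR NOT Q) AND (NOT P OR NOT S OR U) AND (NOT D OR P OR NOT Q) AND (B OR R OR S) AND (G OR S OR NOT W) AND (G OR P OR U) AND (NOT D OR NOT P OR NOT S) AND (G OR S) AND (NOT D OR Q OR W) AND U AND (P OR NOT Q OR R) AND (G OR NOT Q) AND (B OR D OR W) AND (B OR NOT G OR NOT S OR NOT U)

Case U = True:
  (NOT U OR NOT W) forces W = False.
  (D OR NOT U OR W) forces D = True.
  (NOT D OR Q OR W) forces Q = True.
  (NOT D OR P OR NOT Q) forces P = True.
  (NOT G OR NOT P OR W) forces G = False.
  Clause (G OR NOT Q) is falsified — contradiction.
Case U = False:
  Clause (U) is falsified — contradiction.
Both cases fail, so the formula is unsatisfiable.

The formula is unsatisfiable.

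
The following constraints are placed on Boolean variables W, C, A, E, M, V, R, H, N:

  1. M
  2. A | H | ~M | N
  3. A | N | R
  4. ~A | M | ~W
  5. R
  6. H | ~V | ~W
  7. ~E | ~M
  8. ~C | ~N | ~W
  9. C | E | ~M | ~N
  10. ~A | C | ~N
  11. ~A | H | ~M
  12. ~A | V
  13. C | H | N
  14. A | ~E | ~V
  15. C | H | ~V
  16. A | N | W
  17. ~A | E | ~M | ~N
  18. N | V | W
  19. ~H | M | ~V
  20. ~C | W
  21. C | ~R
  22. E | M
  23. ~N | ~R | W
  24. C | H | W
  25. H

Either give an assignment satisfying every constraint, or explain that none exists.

Unit clause (M) forces M = True.
Unit clause (R) forces R = True.
In (~E | ~M) only ~E is left, so E = False.
In (C | ~R) only C is left, so C = True.
Unit clause (H) forces H = True.
In (~C | W) only W is left, so W = True.
In (~C | ~N | ~W) only ~N is left, so N = False.
Set A = False.
Set V = False.
All clauses satisfied.

W: True; C: True; A: False; E: False; M: True; V: False; R: True; H: True; N: False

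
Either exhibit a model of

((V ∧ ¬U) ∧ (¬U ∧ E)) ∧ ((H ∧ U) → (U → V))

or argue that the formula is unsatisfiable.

U: False, H: True, E: True, V: True

  (V ∧ ¬U) ∧ (¬U ∧ E) = True
    V ∧ ¬U = True
      ¬U = True
    ¬U ∧ E = True
      ¬U = True
  (H ∧ U) → (U → V) = True
    H ∧ U = False
    U → V = True
Both conjuncts True, so the formula holds.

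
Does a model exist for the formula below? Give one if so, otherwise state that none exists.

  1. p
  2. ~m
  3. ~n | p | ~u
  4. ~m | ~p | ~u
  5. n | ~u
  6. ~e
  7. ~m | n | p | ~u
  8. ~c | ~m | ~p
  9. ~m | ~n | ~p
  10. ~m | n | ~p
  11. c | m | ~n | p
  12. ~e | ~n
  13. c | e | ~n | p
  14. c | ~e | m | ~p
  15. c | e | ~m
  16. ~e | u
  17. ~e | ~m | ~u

Unit clause (p) forces p = True.
Unit clause (~m) forces m = False.
Unit clause (~e) forces e = False.
Set n = True.
Set c = True.
Set u = True.
All clauses satisfied.

p = True; n = True; m = False; c = True; u = True; e = False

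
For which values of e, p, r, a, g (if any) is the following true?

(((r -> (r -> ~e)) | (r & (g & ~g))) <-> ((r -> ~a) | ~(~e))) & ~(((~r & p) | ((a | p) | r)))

e = False, p = False, r = False, a = False, g = False

  ((r -> (r -> ~e)) | (r & (g & ~g))) <-> ((r -> ~a) | ~(~e)) = True
    (r -> (r -> ~e)) | (r & (g & ~g)) = True
      r -> (r -> ~e) = True
        r -> ~e = True
          ~e = True
      r & (g & ~g) = False
        g & ~g = False
          ~g = True
    (r -> ~a) | ~(~e) = True
      r -> ~a = True
        ~a = True
      ~(~e) = False
        ~e = True
  ~(((~r & p) | ((a | p) | r))) = True
    (~r & p) | ((a | p) | r) = False
      ~r & p = False
        ~r = True
      (a | p) | r = False
        a | p = False
Both conjuncts True, so the formula holds.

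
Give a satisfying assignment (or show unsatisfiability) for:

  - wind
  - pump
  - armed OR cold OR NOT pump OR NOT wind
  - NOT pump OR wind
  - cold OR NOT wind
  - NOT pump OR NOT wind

The formula is unsatisfiable.

Case pump = True:
  (wind) forces wind = True.
  Clause (NOT pump OR NOT wind) is falsified — contradiction.
Case pump = False:
  Clause (pump) is falsified — contradiction.
Both cases fail, so the formula is unsatisfiable.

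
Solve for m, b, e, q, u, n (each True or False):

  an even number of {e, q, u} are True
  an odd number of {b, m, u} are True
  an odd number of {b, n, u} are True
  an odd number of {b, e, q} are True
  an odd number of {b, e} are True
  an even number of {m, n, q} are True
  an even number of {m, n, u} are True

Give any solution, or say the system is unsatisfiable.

m = False, b = True, e = False, q = False, u = False, n = False

{e, q, u}: 0 true → even ✓
{b, m, u}: 1 true → odd ✓
{b, n, u}: 1 true → odd ✓
{b, e, q}: 1 true → odd ✓
{b, e}: 1 true → odd ✓
{m, n, q}: 0 true → even ✓
{m, n, u}: 0 true → even ✓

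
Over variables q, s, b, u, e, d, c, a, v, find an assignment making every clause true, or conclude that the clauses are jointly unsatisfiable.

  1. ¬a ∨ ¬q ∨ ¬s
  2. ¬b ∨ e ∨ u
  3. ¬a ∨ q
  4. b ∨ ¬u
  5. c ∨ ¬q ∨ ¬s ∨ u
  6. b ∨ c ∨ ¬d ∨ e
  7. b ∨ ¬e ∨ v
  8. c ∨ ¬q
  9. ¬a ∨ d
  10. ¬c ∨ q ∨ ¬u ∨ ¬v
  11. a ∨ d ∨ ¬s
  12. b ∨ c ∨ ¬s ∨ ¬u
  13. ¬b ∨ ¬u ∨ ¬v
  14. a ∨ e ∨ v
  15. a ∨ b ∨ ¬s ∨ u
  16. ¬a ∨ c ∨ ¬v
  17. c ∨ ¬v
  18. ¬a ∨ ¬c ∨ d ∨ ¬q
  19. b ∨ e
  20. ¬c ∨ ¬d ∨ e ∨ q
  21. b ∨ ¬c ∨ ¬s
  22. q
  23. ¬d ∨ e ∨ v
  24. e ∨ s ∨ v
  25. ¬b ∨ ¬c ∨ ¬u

Unit clause (q) forces q = True.
In (c ∨ ¬q) only c is left, so c = True.
Set s = True.
  then (¬a ∨ ¬q ∨ ¬s) forces a = False.
  then (a ∨ d ∨ ¬s) forces d = True.
  then (b ∨ ¬c ∨ ¬s) forces b = True.
  then (¬b ∨ ¬c ∨ ¬u) forces u = False.
  then (¬b ∨ e ∨ u) forces e = True.
Set v = True.
All clauses satisfied.

q = True, s = True, b = True, u = False, e = True, d = True, c = True, a = False, v = True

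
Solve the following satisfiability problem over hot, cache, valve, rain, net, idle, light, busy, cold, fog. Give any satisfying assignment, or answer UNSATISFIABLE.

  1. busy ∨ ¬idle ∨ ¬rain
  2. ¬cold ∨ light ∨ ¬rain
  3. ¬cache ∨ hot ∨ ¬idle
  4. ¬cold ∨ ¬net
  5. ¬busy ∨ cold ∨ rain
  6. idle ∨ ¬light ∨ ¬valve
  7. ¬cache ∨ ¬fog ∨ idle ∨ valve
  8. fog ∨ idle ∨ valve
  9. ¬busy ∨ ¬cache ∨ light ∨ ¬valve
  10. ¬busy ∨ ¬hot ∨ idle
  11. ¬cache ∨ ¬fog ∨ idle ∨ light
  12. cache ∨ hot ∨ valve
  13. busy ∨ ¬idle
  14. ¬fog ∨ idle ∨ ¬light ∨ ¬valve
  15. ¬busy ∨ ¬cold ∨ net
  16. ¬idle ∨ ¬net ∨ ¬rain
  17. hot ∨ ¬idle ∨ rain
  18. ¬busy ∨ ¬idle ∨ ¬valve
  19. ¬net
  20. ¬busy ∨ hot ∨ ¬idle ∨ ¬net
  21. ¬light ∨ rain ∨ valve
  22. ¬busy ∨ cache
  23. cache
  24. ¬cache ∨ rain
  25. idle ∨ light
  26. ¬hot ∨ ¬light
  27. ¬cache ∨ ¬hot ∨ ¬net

Unit clause (¬net) forces net = False.
Unit clause (cache) forces cache = True.
In (¬cache ∨ rain) only rain is left, so rain = True.
Try hot = False:
  (¬cache ∨ hot ∨ ¬idle) forces idle = False.
  (idle ∨ light) forces light = True.
  (idle ∨ ¬light ∨ ¬valve) forces valve = False.
  (¬cache ∨ ¬fog ∨ idle ∨ valve) forces fog = False.
  clause (fog ∨ idle ∨ valve) is falsified — backtrack.
So hot = True.
  then (¬hot ∨ ¬light) forces light = False.
  then (¬cold ∨ light ∨ ¬rain) forces cold = False.
  then (idle ∨ light) forces idle = True.
  then (busy ∨ ¬idle ∨ ¬rain) forces busy = True.
  then (¬busy ∨ ¬cache ∨ light ∨ ¬valve) forces valve = False.
Set fog = False.
All clauses satisfied.

hot: True, cache: True, valve: False, rain: True, net: False, idle: True, light: False, busy: True, cold: False, fog: False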